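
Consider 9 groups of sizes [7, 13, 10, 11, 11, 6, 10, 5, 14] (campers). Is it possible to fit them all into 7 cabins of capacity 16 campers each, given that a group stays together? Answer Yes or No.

A valid assignment using 7 cabins:
  cabin 1: 14 = 14
  cabin 2: 13 = 13
  cabin 3: 11 + 5 = 16
  cabin 4: 11 = 11
  cabin 5: 10 + 6 = 16
  cabin 6: 10 = 10
  cabin 7: 7 = 7
Every load is within 16 campers, so 7 cabins suffice.

Yes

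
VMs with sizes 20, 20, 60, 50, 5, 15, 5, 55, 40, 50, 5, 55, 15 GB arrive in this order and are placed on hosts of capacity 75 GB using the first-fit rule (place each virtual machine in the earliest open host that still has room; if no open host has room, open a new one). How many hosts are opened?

7

  20 → host 1 (new)  [load 20/75]
  20 → host 1  [load 40/75]
  60 → host 2 (new)  [load 60/75]
  50 → host 3 (new)  [load 50/75]
  5 → host 1  [load 45/75]
  15 → host 1  [load 60/75]
  5 → host 1  [load 65/75]
  55 → host 4 (new)  [load 55/75]
  40 → host 5 (new)  [load 40/75]
  50 → host 6 (new)  [load 50/75]
  5 → host 1  [load 70/75]
  55 → host 7 (new)  [load 55/75]
  15 → host 2  [load 75/75]
7 hosts opened.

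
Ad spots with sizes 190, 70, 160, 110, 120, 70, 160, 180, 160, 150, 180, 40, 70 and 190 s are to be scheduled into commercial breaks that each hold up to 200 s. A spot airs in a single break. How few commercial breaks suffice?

11

Total = 190 + 190 + 180 + 180 + 160 + 160 + 160 + 150 + 120 + 110 + 70 + 70 + 70 + 40 = 1850 s.
Lower bound: ⌈1850/200⌉ = 10 commercial breaks.
A packing using 11 commercial breaks:
  break 1: 190 = 190
  break 2: 190 = 190
  break 3: 180 = 180
  break 4: 180 = 180
  break 5: 160 + 40 = 200
  break 6: 160 = 160
  break 7: 160 = 160
  break 8: 150 = 150
  break 9: 120 + 70 = 190
  break 10: 110 + 70 = 180
  break 11: 70 = 70
No arrangement into 10 commercial breaks stays within capacity, so 11 is optimal.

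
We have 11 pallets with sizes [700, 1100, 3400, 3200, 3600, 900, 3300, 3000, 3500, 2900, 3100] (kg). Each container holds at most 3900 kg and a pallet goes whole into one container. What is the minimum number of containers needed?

Total = 3600 + 3500 + 3400 + 3300 + 3200 + 3100 + 3000 + 2900 + 1100 + 900 + 700 = 28700 kg.
Lower bound: ⌈28700/3900⌉ = 8 containers.
A packing using 9 containers:
  container 1: 3600 = 3600
  container 2: 3500 = 3500
  container 3: 3400 = 3400
  container 4: 3300 = 3300
  container 5: 3200 + 700 = 3900
  container 6: 3100 = 3100
  container 7: 3000 + 900 = 3900
  container 8: 2900 = 2900
  container 9: 1100 = 1100
No arrangement into 8 containers stays within capacity, so 9 is optimal.

9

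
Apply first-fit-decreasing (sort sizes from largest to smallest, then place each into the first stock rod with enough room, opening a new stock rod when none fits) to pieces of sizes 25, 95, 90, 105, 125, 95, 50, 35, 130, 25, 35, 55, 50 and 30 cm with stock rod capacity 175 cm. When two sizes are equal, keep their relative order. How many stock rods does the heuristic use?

6

Sorted descending: 130, 125, 105, 95, 95, 90, 55, 50, 50, 35, 35, 30, 25, 25.
  130 → stock rod 1 (new)  [load 130/175]
  125 → stock rod 2 (new)  [load 125/175]
  105 → stock rod 3 (new)  [load 105/175]
  95 → stock rod 4 (new)  [load 95/175]
  95 → stock rod 5 (new)  [load 95/175]
  90 → stock rod 6 (new)  [load 90/175]
  55 → stock rod 3  [load 160/175]
  50 → stock rod 2  [load 175/175]
  50 → stock rod 4  [load 145/175]
  35 → stock rod 1  [load 165/175]
  35 → stock rod 5  [load 130/175]
  30 → stock rod 4  [load 175/175]
  25 → stock rod 5  [load 155/175]
  25 → stock rod 6  [load 115/175]
6 stock rods opened.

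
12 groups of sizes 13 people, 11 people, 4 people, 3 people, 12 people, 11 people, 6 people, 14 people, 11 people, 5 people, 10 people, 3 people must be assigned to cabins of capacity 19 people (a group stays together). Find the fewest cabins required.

7

Total = 14 + 13 + 12 + 11 + 11 + 11 + 10 + 6 + 5 + 4 + 3 + 3 = 103 people.
Lower bound: ⌈103/19⌉ = 6 cabins.
Also, 7 groups each exceed 19/2 people, and no two of those can share a cabin, so at least 7 cabins are needed.
A packing using 7 cabins:
  cabin 1: 14 + 5 = 19
  cabin 2: 13 + 6 = 19
  cabin 3: 12 + 4 + 3 = 19
  cabin 4: 11 + 3 = 14
  cabin 5: 11 = 11
  cabin 6: 11 = 11
  cabin 7: 10 = 10
This matches the lower bound, so 7 is optimal.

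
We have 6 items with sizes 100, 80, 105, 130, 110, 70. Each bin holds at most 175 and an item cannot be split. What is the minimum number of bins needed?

Total = 130 + 110 + 105 + 100 + 80 + 70 = 595.
Lower bound: ⌈595/175⌉ = 4 bins.
A packing using 5 bins:
  bin 1: 130 = 130
  bin 2: 110 = 110
  bin 3: 105 + 70 = 175
  bin 4: 100 = 100
  bin 5: 80 = 80
No arrangement into 4 bins stays within capacity, so 5 is optimal.

5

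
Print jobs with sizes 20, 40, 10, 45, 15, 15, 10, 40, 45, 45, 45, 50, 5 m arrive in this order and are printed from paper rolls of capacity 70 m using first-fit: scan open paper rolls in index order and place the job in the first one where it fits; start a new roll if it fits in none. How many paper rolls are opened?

7

  20 → roll 1 (new)  [load 20/70]
  40 → roll 1  [load 60/70]
  10 → roll 1  [load 70/70]
  45 → roll 2 (new)  [load 45/70]
  15 → roll 2  [load 60/70]
  15 → roll 3 (new)  [load 15/70]
  10 → roll 2  [load 70/70]
  40 → roll 3  [load 55/70]
  45 → roll 4 (new)  [load 45/70]
  45 → roll 5 (new)  [load 45/70]
  45 → roll 6 (new)  [load 45/70]
  50 → roll 7 (new)  [load 50/70]
  5 → roll 3  [load 60/70]
7 paper rolls opened.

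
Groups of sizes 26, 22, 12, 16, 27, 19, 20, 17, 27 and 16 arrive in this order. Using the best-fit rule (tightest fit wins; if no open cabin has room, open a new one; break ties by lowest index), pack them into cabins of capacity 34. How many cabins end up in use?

  26 → cabin 1 (new)  [load 26/34]
  22 → cabin 2 (new)  [load 22/34]
  12 → cabin 2  [load 34/34]
  16 → cabin 3 (new)  [load 16/34]
  27 → cabin 4 (new)  [load 27/34]
  19 → cabin 5 (new)  [load 19/34]
  20 → cabin 6 (new)  [load 20/34]
  17 → cabin 3  [load 33/34]
  27 → cabin 7 (new)  [load 27/34]
  16 → cabin 8 (new)  [load 16/34]
8 cabins opened.

8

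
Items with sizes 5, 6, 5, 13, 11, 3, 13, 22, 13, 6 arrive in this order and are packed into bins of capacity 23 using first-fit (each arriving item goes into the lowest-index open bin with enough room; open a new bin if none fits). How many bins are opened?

  5 → bin 1 (new)  [load 5/23]
  6 → bin 1  [load 11/23]
  5 → bin 1  [load 16/23]
  13 → bin 2 (new)  [load 13/23]
  11 → bin 3 (new)  [load 11/23]
  3 → bin 1  [load 19/23]
  13 → bin 4 (new)  [load 13/23]
  22 → bin 5 (new)  [load 22/23]
  13 → bin 6 (new)  [load 13/23]
  6 → bin 2  [load 19/23]
6 bins opened.

6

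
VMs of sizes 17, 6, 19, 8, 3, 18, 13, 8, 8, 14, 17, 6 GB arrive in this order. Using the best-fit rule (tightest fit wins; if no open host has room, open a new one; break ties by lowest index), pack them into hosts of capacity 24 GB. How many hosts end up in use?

  17 → host 1 (new)  [load 17/24]
  6 → host 1  [load 23/24]
  19 → host 2 (new)  [load 19/24]
  8 → host 3 (new)  [load 8/24]
  3 → host 2  [load 22/24]
  18 → host 4 (new)  [load 18/24]
  13 → host 3  [load 21/24]
  8 → host 5 (new)  [load 8/24]
  8 → host 5  [load 16/24]
  14 → host 6 (new)  [load 14/24]
  17 → host 7 (new)  [load 17/24]
  6 → host 4  [load 24/24]
7 hosts opened.

7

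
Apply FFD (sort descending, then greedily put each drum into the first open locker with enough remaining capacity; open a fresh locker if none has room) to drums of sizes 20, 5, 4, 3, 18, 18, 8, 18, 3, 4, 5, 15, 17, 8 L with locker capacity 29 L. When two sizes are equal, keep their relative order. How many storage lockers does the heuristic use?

6

Sorted descending: 20, 18, 18, 18, 17, 15, 8, 8, 5, 5, 4, 4, 3, 3.
  20 → locker 1 (new)  [load 20/29]
  18 → locker 2 (new)  [load 18/29]
  18 → locker 3 (new)  [load 18/29]
  18 → locker 4 (new)  [load 18/29]
  17 → locker 5 (new)  [load 17/29]
  15 → locker 6 (new)  [load 15/29]
  8 → locker 1  [load 28/29]
  8 → locker 2  [load 26/29]
  5 → locker 3  [load 23/29]
  5 → locker 3  [load 28/29]
  4 → locker 4  [load 22/29]
  4 → locker 4  [load 26/29]
  3 → locker 2  [load 29/29]
  3 → locker 4  [load 29/29]
6 storage lockers opened.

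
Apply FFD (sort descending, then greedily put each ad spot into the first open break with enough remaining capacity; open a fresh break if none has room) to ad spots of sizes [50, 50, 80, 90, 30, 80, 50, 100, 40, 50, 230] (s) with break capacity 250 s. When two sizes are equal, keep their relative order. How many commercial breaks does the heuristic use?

Sorted descending: 230, 100, 90, 80, 80, 50, 50, 50, 50, 40, 30.
  230 → break 1 (new)  [load 230/250]
  100 → break 2 (new)  [load 100/250]
  90 → break 2  [load 190/250]
  80 → break 3 (new)  [load 80/250]
  80 → break 3  [load 160/250]
  50 → break 2  [load 240/250]
  50 → break 3  [load 210/250]
  50 → break 4 (new)  [load 50/250]
  50 → break 4  [load 100/250]
  40 → break 3  [load 250/250]
  30 → break 4  [load 130/250]
4 commercial breaks opened.

4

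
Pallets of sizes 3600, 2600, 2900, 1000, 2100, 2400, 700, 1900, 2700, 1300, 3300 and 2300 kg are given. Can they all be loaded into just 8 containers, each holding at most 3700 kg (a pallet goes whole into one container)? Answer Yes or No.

No

Total = 26800 kg; ⌈26800/3700⌉ = 8.
9 pallets each exceed half the capacity and cannot share a container, forcing at least 9 containers.
At least 9 containers are required, but only 8 are allowed.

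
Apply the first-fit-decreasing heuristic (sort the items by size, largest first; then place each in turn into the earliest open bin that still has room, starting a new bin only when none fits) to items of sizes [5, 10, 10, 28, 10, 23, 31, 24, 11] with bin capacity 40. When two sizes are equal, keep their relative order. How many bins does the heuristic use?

Sorted descending: 31, 28, 24, 23, 11, 10, 10, 10, 5.
  31 → bin 1 (new)  [load 31/40]
  28 → bin 2 (new)  [load 28/40]
  24 → bin 3 (new)  [load 24/40]
  23 → bin 4 (new)  [load 23/40]
  11 → bin 2  [load 39/40]
  10 → bin 3  [load 34/40]
  10 → bin 4  [load 33/40]
  10 → bin 5 (new)  [load 10/40]
  5 → bin 1  [load 36/40]
5 bins opened.

5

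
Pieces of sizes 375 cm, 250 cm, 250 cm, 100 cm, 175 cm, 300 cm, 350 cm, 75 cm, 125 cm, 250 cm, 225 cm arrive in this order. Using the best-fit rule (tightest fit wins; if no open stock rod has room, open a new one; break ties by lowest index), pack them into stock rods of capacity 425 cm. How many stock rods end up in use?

  375 → stock rod 1 (new)  [load 375/425]
  250 → stock rod 2 (new)  [load 250/425]
  250 → stock rod 3 (new)  [load 250/425]
  100 → stock rod 2  [load 350/425]
  175 → stock rod 3  [load 425/425]
  300 → stock rod 4 (new)  [load 300/425]
  350 → stock rod 5 (new)  [load 350/425]
  75 → stock rod 2  [load 425/425]
  125 → stock rod 4  [load 425/425]
  250 → stock rod 6 (new)  [load 250/425]
  225 → stock rod 7 (new)  [load 225/425]
7 stock rods opened.

7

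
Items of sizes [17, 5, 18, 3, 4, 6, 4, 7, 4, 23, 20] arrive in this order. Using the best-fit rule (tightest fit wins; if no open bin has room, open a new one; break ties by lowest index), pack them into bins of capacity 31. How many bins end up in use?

  17 → bin 1 (new)  [load 17/31]
  5 → bin 1  [load 22/31]
  18 → bin 2 (new)  [load 18/31]
  3 → bin 1  [load 25/31]
  4 → bin 1  [load 29/31]
  6 → bin 2  [load 24/31]
  4 → bin 2  [load 28/31]
  7 → bin 3 (new)  [load 7/31]
  4 → bin 3  [load 11/31]
  23 → bin 4 (new)  [load 23/31]
  20 → bin 3  [load 31/31]
4 bins opened.

4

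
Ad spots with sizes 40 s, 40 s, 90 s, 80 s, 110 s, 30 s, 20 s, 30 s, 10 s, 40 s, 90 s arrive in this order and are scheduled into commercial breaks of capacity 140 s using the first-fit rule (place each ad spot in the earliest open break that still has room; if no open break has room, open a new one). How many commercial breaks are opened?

5

  40 → break 1 (new)  [load 40/140]
  40 → break 1  [load 80/140]
  90 → break 2 (new)  [load 90/140]
  80 → break 3 (new)  [load 80/140]
  110 → break 4 (new)  [load 110/140]
  30 → break 1  [load 110/140]
  20 → break 1  [load 130/140]
  30 → break 2  [load 120/140]
  10 → break 1  [load 140/140]
  40 → break 3  [load 120/140]
  90 → break 5 (new)  [load 90/140]
5 commercial breaks opened.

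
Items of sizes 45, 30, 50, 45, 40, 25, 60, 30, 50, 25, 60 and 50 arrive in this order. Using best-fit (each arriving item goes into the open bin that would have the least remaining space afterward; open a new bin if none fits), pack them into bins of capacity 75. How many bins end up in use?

  45 → bin 1 (new)  [load 45/75]
  30 → bin 1  [load 75/75]
  50 → bin 2 (new)  [load 50/75]
  45 → bin 3 (new)  [load 45/75]
  40 → bin 4 (new)  [load 40/75]
  25 → bin 2  [load 75/75]
  60 → bin 5 (new)  [load 60/75]
  30 → bin 3  [load 75/75]
  50 → bin 6 (new)  [load 50/75]
  25 → bin 6  [load 75/75]
  60 → bin 7 (new)  [load 60/75]
  50 → bin 8 (new)  [load 50/75]
8 bins opened.

8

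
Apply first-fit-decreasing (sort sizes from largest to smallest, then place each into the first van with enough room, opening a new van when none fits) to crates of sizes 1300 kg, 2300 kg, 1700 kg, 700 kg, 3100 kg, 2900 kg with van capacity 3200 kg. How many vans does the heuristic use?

4

Sorted descending: 3100, 2900, 2300, 1700, 1300, 700.
  3100 → van 1 (new)  [load 3100/3200]
  2900 → van 2 (new)  [load 2900/3200]
  2300 → van 3 (new)  [load 2300/3200]
  1700 → van 4 (new)  [load 1700/3200]
  1300 → van 4  [load 3000/3200]
  700 → van 3  [load 3000/3200]
4 vans opened.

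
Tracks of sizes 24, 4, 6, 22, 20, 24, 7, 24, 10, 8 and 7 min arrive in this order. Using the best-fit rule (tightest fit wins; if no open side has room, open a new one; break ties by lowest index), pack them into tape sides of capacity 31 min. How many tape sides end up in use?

6

  24 → side 1 (new)  [load 24/31]
  4 → side 1  [load 28/31]
  6 → side 2 (new)  [load 6/31]
  22 → side 2  [load 28/31]
  20 → side 3 (new)  [load 20/31]
  24 → side 4 (new)  [load 24/31]
  7 → side 4  [load 31/31]
  24 → side 5 (new)  [load 24/31]
  10 → side 3  [load 30/31]
  8 → side 6 (new)  [load 8/31]
  7 → side 5  [load 31/31]
6 tape sides opened.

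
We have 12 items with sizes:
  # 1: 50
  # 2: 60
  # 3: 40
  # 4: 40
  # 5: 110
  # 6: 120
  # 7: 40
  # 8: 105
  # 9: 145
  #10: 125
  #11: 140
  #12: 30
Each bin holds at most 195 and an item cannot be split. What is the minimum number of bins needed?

6

Total = 145 + 140 + 125 + 120 + 110 + 105 + 60 + 50 + 40 + 40 + 40 + 30 = 1005.
Lower bound: ⌈1005/195⌉ = 6 bins.
A packing using 6 bins:
  bin 1: 145 + 50 = 195
  bin 2: 140 + 40 = 180
  bin 3: 125 + 60 = 185
  bin 4: 120 + 40 + 30 = 190
  bin 5: 110 + 40 = 150
  bin 6: 105 = 105
This matches the lower bound, so 6 is optimal.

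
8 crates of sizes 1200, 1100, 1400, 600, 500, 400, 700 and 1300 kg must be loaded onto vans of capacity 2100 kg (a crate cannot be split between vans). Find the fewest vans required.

Total = 1400 + 1300 + 1200 + 1100 + 700 + 600 + 500 + 400 = 7200 kg.
Lower bound: ⌈7200/2100⌉ = 4 vans.
A packing using 4 vans:
  van 1: 1400 + 700 = 2100
  van 2: 1300 + 600 = 1900
  van 3: 1200 + 500 + 400 = 2100
  van 4: 1100 = 1100
This matches the lower bound, so 4 is optimal.

4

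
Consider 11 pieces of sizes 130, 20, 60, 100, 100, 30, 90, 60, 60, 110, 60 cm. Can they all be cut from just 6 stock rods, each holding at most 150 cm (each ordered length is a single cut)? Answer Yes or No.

Total = 820 cm; ⌈820/150⌉ = 6.
The bound of 6 does not rule out 6, but exhaustive search shows no assignment into 6 stock rods of capacity 150 cm exists — the minimum is 7.

No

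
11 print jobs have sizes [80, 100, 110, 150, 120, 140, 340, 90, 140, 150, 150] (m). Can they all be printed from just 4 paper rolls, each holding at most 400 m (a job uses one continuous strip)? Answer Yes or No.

Total = 1570 m; ⌈1570/400⌉ = 4.
The bound of 4 does not rule out 4, but exhaustive search shows no assignment into 4 paper rolls of capacity 400 m exists — the minimum is 5.

No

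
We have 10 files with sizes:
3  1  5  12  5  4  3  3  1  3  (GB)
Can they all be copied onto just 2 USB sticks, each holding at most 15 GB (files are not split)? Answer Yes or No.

Total = 40 GB; ⌈40/15⌉ = 3.
At least 3 USB sticks are required, but only 2 are allowed.

No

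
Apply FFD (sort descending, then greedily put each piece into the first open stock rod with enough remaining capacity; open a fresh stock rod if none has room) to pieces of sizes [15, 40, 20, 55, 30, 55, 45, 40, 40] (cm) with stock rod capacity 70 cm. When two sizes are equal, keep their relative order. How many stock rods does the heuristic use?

6

Sorted descending: 55, 55, 45, 40, 40, 40, 30, 20, 15.
  55 → stock rod 1 (new)  [load 55/70]
  55 → stock rod 2 (new)  [load 55/70]
  45 → stock rod 3 (new)  [load 45/70]
  40 → stock rod 4 (new)  [load 40/70]
  40 → stock rod 5 (new)  [load 40/70]
  40 → stock rod 6 (new)  [load 40/70]
  30 → stock rod 4  [load 70/70]
  20 → stock rod 3  [load 65/70]
  15 → stock rod 1  [load 70/70]
6 stock rods opened.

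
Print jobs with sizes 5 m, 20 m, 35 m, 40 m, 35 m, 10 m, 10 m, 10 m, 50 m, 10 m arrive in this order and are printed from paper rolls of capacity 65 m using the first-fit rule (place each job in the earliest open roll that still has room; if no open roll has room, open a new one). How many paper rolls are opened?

  5 → roll 1 (new)  [load 5/65]
  20 → roll 1  [load 25/65]
  35 → roll 1  [load 60/65]
  40 → roll 2 (new)  [load 40/65]
  35 → roll 3 (new)  [load 35/65]
  10 → roll 2  [load 50/65]
  10 → roll 2  [load 60/65]
  10 → roll 3  [load 45/65]
  50 → roll 4 (new)  [load 50/65]
  10 → roll 3  [load 55/65]
4 paper rolls opened.

4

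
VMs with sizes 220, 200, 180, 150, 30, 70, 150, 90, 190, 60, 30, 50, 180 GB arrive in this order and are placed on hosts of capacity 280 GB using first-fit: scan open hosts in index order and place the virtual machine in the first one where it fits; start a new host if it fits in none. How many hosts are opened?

7

  220 → host 1 (new)  [load 220/280]
  200 → host 2 (new)  [load 200/280]
  180 → host 3 (new)  [load 180/280]
  150 → host 4 (new)  [load 150/280]
  30 → host 1  [load 250/280]
  70 → host 2  [load 270/280]
  150 → host 5 (new)  [load 150/280]
  90 → host 3  [load 270/280]
  190 → host 6 (new)  [load 190/280]
  60 → host 4  [load 210/280]
  30 → host 1  [load 280/280]
  50 → host 4  [load 260/280]
  180 → host 7 (new)  [load 180/280]
7 hosts opened.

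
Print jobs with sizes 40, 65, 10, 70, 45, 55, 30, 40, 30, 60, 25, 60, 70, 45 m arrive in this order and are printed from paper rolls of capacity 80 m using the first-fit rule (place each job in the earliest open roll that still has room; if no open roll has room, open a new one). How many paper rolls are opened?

  40 → roll 1 (new)  [load 40/80]
  65 → roll 2 (new)  [load 65/80]
  10 → roll 1  [load 50/80]
  70 → roll 3 (new)  [load 70/80]
  45 → roll 4 (new)  [load 45/80]
  55 → roll 5 (new)  [load 55/80]
  30 → roll 1  [load 80/80]
  40 → roll 6 (new)  [load 40/80]
  30 → roll 4  [load 75/80]
  60 → roll 7 (new)  [load 60/80]
  25 → roll 5  [load 80/80]
  60 → roll 8 (new)  [load 60/80]
  70 → roll 9 (new)  [load 70/80]
  45 → roll 10 (new)  [load 45/80]
10 paper rolls opened.

10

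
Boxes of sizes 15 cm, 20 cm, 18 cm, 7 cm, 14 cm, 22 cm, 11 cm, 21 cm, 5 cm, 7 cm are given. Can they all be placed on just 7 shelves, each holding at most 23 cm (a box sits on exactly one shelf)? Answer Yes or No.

A valid assignment using 7 shelves:
  shelf 1: 22 = 22
  shelf 2: 21 = 21
  shelf 3: 20 = 20
  shelf 4: 18 + 5 = 23
  shelf 5: 15 + 7 = 22
  shelf 6: 14 + 7 = 21
  shelf 7: 11 = 11
Every load is within 23 cm, so 7 shelves suffice.

Yes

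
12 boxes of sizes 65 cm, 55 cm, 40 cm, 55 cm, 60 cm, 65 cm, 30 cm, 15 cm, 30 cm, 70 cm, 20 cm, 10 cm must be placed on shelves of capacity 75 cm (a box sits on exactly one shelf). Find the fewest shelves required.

8

Total = 70 + 65 + 65 + 60 + 55 + 55 + 40 + 30 + 30 + 20 + 15 + 10 = 515 cm.
Lower bound: ⌈515/75⌉ = 7 shelves.
A packing using 8 shelves:
  shelf 1: 70 = 70
  shelf 2: 65 + 10 = 75
  shelf 3: 65 = 65
  shelf 4: 60 + 15 = 75
  shelf 5: 55 + 20 = 75
  shelf 6: 55 = 55
  shelf 7: 40 + 30 = 70
  shelf 8: 30 = 30
No arrangement into 7 shelves stays within capacity, so 8 is optimal.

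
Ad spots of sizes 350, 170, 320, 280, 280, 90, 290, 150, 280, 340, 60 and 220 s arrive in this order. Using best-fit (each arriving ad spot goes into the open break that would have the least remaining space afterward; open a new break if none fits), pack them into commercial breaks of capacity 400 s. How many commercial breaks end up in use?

9

  350 → break 1 (new)  [load 350/400]
  170 → break 2 (new)  [load 170/400]
  320 → break 3 (new)  [load 320/400]
  280 → break 4 (new)  [load 280/400]
  280 → break 5 (new)  [load 280/400]
  90 → break 4  [load 370/400]
  290 → break 6 (new)  [load 290/400]
  150 → break 2  [load 320/400]
  280 → break 7 (new)  [load 280/400]
  340 → break 8 (new)  [load 340/400]
  60 → break 8  [load 400/400]
  220 → break 9 (new)  [load 220/400]
9 commercial breaks opened.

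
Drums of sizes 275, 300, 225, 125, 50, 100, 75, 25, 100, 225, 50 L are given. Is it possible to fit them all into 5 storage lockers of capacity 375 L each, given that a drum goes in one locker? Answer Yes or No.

A valid assignment using 5 storage lockers:
  locker 1: 300 + 75 = 375
  locker 2: 275 + 100 = 375
  locker 3: 225 + 125 + 25 = 375
  locker 4: 225 + 100 + 50 = 375
  locker 5: 50 = 50
Every load is within 375 L, so 5 storage lockers suffice.

Yes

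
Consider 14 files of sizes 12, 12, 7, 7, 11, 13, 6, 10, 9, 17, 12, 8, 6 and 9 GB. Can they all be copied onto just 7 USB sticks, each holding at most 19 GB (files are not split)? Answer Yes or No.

No

Total = 139 GB; ⌈139/19⌉ = 8.
At least 8 USB sticks are required, but only 7 are allowed.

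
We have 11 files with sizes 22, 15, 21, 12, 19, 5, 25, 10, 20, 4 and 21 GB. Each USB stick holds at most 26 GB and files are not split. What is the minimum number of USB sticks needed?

Total = 25 + 22 + 21 + 21 + 20 + 19 + 15 + 12 + 10 + 5 + 4 = 174 GB.
Lower bound: ⌈174/26⌉ = 7 USB sticks.
A packing using 8 USB sticks:
  USB stick 1: 25 = 25
  USB stick 2: 22 + 4 = 26
  USB stick 3: 21 + 5 = 26
  USB stick 4: 21 = 21
  USB stick 5: 20 = 20
  USB stick 6: 19 = 19
  USB stick 7: 15 + 10 = 25
  USB stick 8: 12 = 12
No arrangement into 7 USB sticks stays within capacity, so 8 is optimal.

8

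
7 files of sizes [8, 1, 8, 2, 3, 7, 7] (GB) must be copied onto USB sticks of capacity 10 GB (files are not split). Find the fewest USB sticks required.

Total = 8 + 8 + 7 + 7 + 3 + 2 + 1 = 36 GB.
Lower bound: ⌈36/10⌉ = 4 USB sticks.
A packing using 4 USB sticks:
  USB stick 1: 8 + 2 = 10
  USB stick 2: 8 + 1 = 9
  USB stick 3: 7 + 3 = 10
  USB stick 4: 7 = 7
This matches the lower bound, so 4 is optimal.

4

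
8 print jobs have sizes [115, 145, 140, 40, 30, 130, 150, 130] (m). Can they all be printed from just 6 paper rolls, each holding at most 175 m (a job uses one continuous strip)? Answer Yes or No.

A valid assignment using 6 paper rolls:
  roll 1: 150 = 150
  roll 2: 145 + 30 = 175
  roll 3: 140 = 140
  roll 4: 130 + 40 = 170
  roll 5: 130 = 130
  roll 6: 115 = 115
Every load is within 175 m, so 6 paper rolls suffice.

Yes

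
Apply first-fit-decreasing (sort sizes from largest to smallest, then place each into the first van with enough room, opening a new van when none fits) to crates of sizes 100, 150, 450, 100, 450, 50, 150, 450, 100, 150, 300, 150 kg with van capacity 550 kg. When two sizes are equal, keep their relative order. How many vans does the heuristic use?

Sorted descending: 450, 450, 450, 300, 150, 150, 150, 150, 100, 100, 100, 50.
  450 → van 1 (new)  [load 450/550]
  450 → van 2 (new)  [load 450/550]
  450 → van 3 (new)  [load 450/550]
  300 → van 4 (new)  [load 300/550]
  150 → van 4  [load 450/550]
  150 → van 5 (new)  [load 150/550]
  150 → van 5  [load 300/550]
  150 → van 5  [load 450/550]
  100 → van 1  [load 550/550]
  100 → van 2  [load 550/550]
  100 → van 3  [load 550/550]
  50 → van 4  [load 500/550]
5 vans opened.

5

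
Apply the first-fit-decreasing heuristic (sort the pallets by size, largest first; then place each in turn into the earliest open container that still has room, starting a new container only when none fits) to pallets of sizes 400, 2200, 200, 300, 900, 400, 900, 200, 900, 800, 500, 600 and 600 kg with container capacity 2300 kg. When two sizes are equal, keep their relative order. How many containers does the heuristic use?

Sorted descending: 2200, 900, 900, 900, 800, 600, 600, 500, 400, 400, 300, 200, 200.
  2200 → container 1 (new)  [load 2200/2300]
  900 → container 2 (new)  [load 900/2300]
  900 → container 2  [load 1800/2300]
  900 → container 3 (new)  [load 900/2300]
  800 → container 3  [load 1700/2300]
  600 → container 3  [load 2300/2300]
  600 → container 4 (new)  [load 600/2300]
  500 → container 2  [load 2300/2300]
  400 → container 4  [load 1000/2300]
  400 → container 4  [load 1400/2300]
  300 → container 4  [load 1700/2300]
  200 → container 4  [load 1900/2300]
  200 → container 4  [load 2100/2300]
4 containers opened.

4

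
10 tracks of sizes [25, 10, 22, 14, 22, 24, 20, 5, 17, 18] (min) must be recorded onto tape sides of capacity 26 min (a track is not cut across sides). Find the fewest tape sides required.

Total = 25 + 24 + 22 + 22 + 20 + 18 + 17 + 14 + 10 + 5 = 177 min.
Lower bound: ⌈177/26⌉ = 7 tape sides.
Also, 8 tracks each exceed 13 min, and no two of those can share a side, so at least 8 tape sides are needed.
A packing using 8 tape sides:
  side 1: 25 = 25
  side 2: 24 = 24
  side 3: 22 = 22
  side 4: 22 = 22
  side 5: 20 + 5 = 25
  side 6: 18 = 18
  side 7: 17 = 17
  side 8: 14 + 10 = 24
This matches the lower bound, so 8 is optimal.

8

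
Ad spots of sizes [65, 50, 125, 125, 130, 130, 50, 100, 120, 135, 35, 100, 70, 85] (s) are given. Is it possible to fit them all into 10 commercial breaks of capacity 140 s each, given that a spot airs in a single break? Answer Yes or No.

No

Total = 1320 s; ⌈1320/140⌉ = 10.
The bound of 10 does not rule out 10, but exhaustive search shows no assignment into 10 commercial breaks of capacity 140 s exists — the minimum is 11.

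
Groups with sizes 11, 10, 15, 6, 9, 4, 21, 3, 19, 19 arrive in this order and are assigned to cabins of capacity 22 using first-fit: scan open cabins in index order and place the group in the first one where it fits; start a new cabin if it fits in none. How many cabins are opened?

  11 → cabin 1 (new)  [load 11/22]
  10 → cabin 1  [load 21/22]
  15 → cabin 2 (new)  [load 15/22]
  6 → cabin 2  [load 21/22]
  9 → cabin 3 (new)  [load 9/22]
  4 → cabin 3  [load 13/22]
  21 → cabin 4 (new)  [load 21/22]
  3 → cabin 3  [load 16/22]
  19 → cabin 5 (new)  [load 19/22]
  19 → cabin 6 (new)  [load 19/22]
6 cabins opened.

6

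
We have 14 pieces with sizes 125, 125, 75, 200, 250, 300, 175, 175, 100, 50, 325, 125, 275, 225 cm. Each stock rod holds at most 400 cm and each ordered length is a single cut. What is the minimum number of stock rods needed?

Total = 325 + 300 + 275 + 250 + 225 + 200 + 175 + 175 + 125 + 125 + 125 + 100 + 75 + 50 = 2525 cm.
Lower bound: ⌈2525/400⌉ = 7 stock rods.
A packing using 7 stock rods:
  stock rod 1: 325 + 75 = 400
  stock rod 2: 300 + 100 = 400
  stock rod 3: 275 + 125 = 400
  stock rod 4: 250 + 125 = 375
  stock rod 5: 225 + 175 = 400
  stock rod 6: 200 + 175 = 375
  stock rod 7: 125 + 50 = 175
This matches the lower bound, so 7 is optimal.

7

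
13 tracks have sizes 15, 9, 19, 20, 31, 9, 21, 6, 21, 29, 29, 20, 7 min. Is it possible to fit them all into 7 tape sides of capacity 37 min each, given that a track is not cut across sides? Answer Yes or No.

No

Total = 236 min; ⌈236/37⌉ = 7.
8 tracks each exceed half the capacity and cannot share a side, forcing at least 8 tape sides.
At least 8 tape sides are required, but only 7 are allowed.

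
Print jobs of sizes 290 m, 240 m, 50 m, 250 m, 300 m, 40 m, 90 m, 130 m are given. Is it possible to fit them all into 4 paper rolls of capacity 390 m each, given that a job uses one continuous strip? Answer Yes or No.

Yes

A valid assignment using 4 paper rolls:
  roll 1: 300 + 90 = 390
  roll 2: 290 + 50 + 40 = 380
  roll 3: 250 + 130 = 380
  roll 4: 240 = 240
Every load is within 390 m, so 4 paper rolls suffice.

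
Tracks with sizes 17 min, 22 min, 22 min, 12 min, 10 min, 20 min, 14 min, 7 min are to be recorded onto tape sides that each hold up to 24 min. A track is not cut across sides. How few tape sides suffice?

Total = 22 + 22 + 20 + 17 + 14 + 12 + 10 + 7 = 124 min.
Lower bound: ⌈124/24⌉ = 6 tape sides.
A packing using 6 tape sides:
  side 1: 22 = 22
  side 2: 22 = 22
  side 3: 20 = 20
  side 4: 17 + 7 = 24
  side 5: 14 + 10 = 24
  side 6: 12 = 12
This matches the lower bound, so 6 is optimal.

6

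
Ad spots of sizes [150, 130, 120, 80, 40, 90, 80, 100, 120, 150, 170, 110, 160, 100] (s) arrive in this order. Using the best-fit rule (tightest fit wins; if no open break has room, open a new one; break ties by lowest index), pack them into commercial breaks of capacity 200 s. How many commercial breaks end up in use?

  150 → break 1 (new)  [load 150/200]
  130 → break 2 (new)  [load 130/200]
  120 → break 3 (new)  [load 120/200]
  80 → break 3  [load 200/200]
  40 → break 1  [load 190/200]
  90 → break 4 (new)  [load 90/200]
  80 → break 4  [load 170/200]
  100 → break 5 (new)  [load 100/200]
  120 → break 6 (new)  [load 120/200]
  150 → break 7 (new)  [load 150/200]
  170 → break 8 (new)  [load 170/200]
  110 → break 9 (new)  [load 110/200]
  160 → break 10 (new)  [load 160/200]
  100 → break 5  [load 200/200]
10 commercial breaks opened.

10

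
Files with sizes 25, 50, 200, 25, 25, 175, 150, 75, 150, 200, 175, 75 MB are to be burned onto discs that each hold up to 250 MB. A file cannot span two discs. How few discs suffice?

6

Total = 200 + 200 + 175 + 175 + 150 + 150 + 75 + 75 + 50 + 25 + 25 + 25 = 1325 MB.
Lower bound: ⌈1325/250⌉ = 6 discs.
A packing using 6 discs:
  disc 1: 200 + 50 = 250
  disc 2: 200 + 25 + 25 = 250
  disc 3: 175 + 75 = 250
  disc 4: 175 + 75 = 250
  disc 5: 150 + 25 = 175
  disc 6: 150 = 150
This matches the lower bound, so 6 is optimal.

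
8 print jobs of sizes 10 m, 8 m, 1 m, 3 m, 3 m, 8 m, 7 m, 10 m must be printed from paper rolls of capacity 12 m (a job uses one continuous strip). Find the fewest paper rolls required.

5

Total = 10 + 10 + 8 + 8 + 7 + 3 + 3 + 1 = 50 m.
Lower bound: ⌈50/12⌉ = 5 paper rolls.
A packing using 5 paper rolls:
  roll 1: 10 + 1 = 11
  roll 2: 10 = 10
  roll 3: 8 + 3 = 11
  roll 4: 8 + 3 = 11
  roll 5: 7 = 7
This matches the lower bound, so 5 is optimal.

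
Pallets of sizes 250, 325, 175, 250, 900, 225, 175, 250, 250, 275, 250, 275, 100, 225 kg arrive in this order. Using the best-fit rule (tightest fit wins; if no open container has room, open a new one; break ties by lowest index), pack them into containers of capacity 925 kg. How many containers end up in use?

  250 → container 1 (new)  [load 250/925]
  325 → container 1  [load 575/925]
  175 → container 1  [load 750/925]
  250 → container 2 (new)  [load 250/925]
  900 → container 3 (new)  [load 900/925]
  225 → container 2  [load 475/925]
  175 → container 1  [load 925/925]
  250 → container 2  [load 725/925]
  250 → container 4 (new)  [load 250/925]
  275 → container 4  [load 525/925]
  250 → container 4  [load 775/925]
  275 → container 5 (new)  [load 275/925]
  100 → container 4  [load 875/925]
  225 → container 5  [load 500/925]
5 containers opened.

5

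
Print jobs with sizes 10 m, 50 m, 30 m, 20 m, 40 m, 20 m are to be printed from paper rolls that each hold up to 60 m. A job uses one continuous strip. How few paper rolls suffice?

Total = 50 + 40 + 30 + 20 + 20 + 10 = 170 m.
Lower bound: ⌈170/60⌉ = 3 paper rolls.
A packing using 3 paper rolls:
  roll 1: 50 + 10 = 60
  roll 2: 40 + 20 = 60
  roll 3: 30 + 20 = 50
This matches the lower bound, so 3 is optimal.

3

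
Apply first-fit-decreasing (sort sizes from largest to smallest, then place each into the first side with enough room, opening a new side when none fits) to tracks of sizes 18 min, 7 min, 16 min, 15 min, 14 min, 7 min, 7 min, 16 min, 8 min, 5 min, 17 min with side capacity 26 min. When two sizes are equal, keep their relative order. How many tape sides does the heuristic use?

6

Sorted descending: 18, 17, 16, 16, 15, 14, 8, 7, 7, 7, 5.
  18 → side 1 (new)  [load 18/26]
  17 → side 2 (new)  [load 17/26]
  16 → side 3 (new)  [load 16/26]
  16 → side 4 (new)  [load 16/26]
  15 → side 5 (new)  [load 15/26]
  14 → side 6 (new)  [load 14/26]
  8 → side 1  [load 26/26]
  7 → side 2  [load 24/26]
  7 → side 3  [load 23/26]
  7 → side 4  [load 23/26]
  5 → side 5  [load 20/26]
6 tape sides opened.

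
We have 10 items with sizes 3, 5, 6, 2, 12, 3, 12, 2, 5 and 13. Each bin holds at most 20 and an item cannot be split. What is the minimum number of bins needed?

Total = 13 + 12 + 12 + 6 + 5 + 5 + 3 + 3 + 2 + 2 = 63.
Lower bound: ⌈63/20⌉ = 4 bins.
A packing using 4 bins:
  bin 1: 13 + 6 = 19
  bin 2: 12 + 5 + 3 = 20
  bin 3: 12 + 5 + 3 = 20
  bin 4: 2 + 2 = 4
This matches the lower bound, so 4 is optimal.

4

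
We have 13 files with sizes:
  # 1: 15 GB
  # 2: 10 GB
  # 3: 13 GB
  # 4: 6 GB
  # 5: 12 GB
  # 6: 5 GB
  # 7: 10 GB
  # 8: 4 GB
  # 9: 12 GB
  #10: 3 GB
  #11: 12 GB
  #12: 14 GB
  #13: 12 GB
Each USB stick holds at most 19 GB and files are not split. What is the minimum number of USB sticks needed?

9

Total = 15 + 14 + 13 + 12 + 12 + 12 + 12 + 10 + 10 + 6 + 5 + 4 + 3 = 128 GB.
Lower bound: ⌈128/19⌉ = 7 USB sticks.
Also, 9 files each exceed 19/2 GB, and no two of those can share a USB stick, so at least 9 USB sticks are needed.
A packing using 9 USB sticks:
  USB stick 1: 15 + 4 = 19
  USB stick 2: 14 + 5 = 19
  USB stick 3: 13 + 6 = 19
  USB stick 4: 12 + 3 = 15
  USB stick 5: 12 = 12
  USB stick 6: 12 = 12
  USB stick 7: 12 = 12
  USB stick 8: 10 = 10
  USB stick 9: 10 = 10
This matches the lower bound, so 9 is optimal.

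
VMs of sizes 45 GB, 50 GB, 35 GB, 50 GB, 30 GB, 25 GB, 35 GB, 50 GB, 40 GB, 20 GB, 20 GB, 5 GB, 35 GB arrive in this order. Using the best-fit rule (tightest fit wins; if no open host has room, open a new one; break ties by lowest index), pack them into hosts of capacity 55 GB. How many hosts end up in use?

  45 → host 1 (new)  [load 45/55]
  50 → host 2 (new)  [load 50/55]
  35 → host 3 (new)  [load 35/55]
  50 → host 4 (new)  [load 50/55]
  30 → host 5 (new)  [load 30/55]
  25 → host 5  [load 55/55]
  35 → host 6 (new)  [load 35/55]
  50 → host 7 (new)  [load 50/55]
  40 → host 8 (new)  [load 40/55]
  20 → host 3  [load 55/55]
  20 → host 6  [load 55/55]
  5 → host 2  [load 55/55]
  35 → host 9 (new)  [load 35/55]
9 hosts opened.

9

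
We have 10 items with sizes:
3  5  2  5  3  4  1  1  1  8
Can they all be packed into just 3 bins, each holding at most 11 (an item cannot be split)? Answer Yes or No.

Yes

A valid assignment using 3 bins:
  bin 1: 8 + 3 = 11
  bin 2: 5 + 5 + 1 = 11
  bin 3: 4 + 3 + 2 + 1 + 1 = 11
Every load is within 11, so 3 bins suffice.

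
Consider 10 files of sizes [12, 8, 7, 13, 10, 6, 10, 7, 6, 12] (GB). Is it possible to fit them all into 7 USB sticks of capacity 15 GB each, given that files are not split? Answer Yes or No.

No

Total = 91 GB; ⌈91/15⌉ = 7.
The bound of 7 does not rule out 7, but exhaustive search shows no assignment into 7 USB sticks of capacity 15 GB exists — the minimum is 8.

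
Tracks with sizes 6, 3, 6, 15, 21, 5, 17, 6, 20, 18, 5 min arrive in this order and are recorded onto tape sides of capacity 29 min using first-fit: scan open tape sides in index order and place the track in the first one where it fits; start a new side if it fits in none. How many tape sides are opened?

6

  6 → side 1 (new)  [load 6/29]
  3 → side 1  [load 9/29]
  6 → side 1  [load 15/29]
  15 → side 2 (new)  [load 15/29]
  21 → side 3 (new)  [load 21/29]
  5 → side 1  [load 20/29]
  17 → side 4 (new)  [load 17/29]
  6 → side 1  [load 26/29]
  20 → side 5 (new)  [load 20/29]
  18 → side 6 (new)  [load 18/29]
  5 → side 2  [load 20/29]
6 tape sides opened.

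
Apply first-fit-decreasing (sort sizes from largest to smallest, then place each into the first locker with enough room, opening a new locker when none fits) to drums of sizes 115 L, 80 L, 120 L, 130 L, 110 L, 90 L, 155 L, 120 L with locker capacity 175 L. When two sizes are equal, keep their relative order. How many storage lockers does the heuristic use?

7

Sorted descending: 155, 130, 120, 120, 115, 110, 90, 80.
  155 → locker 1 (new)  [load 155/175]
  130 → locker 2 (new)  [load 130/175]
  120 → locker 3 (new)  [load 120/175]
  120 → locker 4 (new)  [load 120/175]
  115 → locker 5 (new)  [load 115/175]
  110 → locker 6 (new)  [load 110/175]
  90 → locker 7 (new)  [load 90/175]
  80 → locker 7  [load 170/175]
7 storage lockers opened.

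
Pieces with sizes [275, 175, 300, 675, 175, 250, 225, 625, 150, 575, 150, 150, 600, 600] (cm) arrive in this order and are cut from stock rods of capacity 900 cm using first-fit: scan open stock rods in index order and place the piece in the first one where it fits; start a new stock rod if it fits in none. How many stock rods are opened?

7

  275 → stock rod 1 (new)  [load 275/900]
  175 → stock rod 1  [load 450/900]
  300 → stock rod 1  [load 750/900]
  675 → stock rod 2 (new)  [load 675/900]
  175 → stock rod 2  [load 850/900]
  250 → stock rod 3 (new)  [load 250/900]
  225 → stock rod 3  [load 475/900]
  625 → stock rod 4 (new)  [load 625/900]
  150 → stock rod 1  [load 900/900]
  575 → stock rod 5 (new)  [load 575/900]
  150 → stock rod 3  [load 625/900]
  150 → stock rod 3  [load 775/900]
  600 → stock rod 6 (new)  [load 600/900]
  600 → stock rod 7 (new)  [load 600/900]
7 stock rods opened.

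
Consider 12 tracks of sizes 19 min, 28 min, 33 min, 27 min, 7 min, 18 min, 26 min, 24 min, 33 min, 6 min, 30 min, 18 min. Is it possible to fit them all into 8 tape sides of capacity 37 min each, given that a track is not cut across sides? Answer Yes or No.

No

Total = 269 min; ⌈269/37⌉ = 8.
The bound of 8 does not rule out 8, but exhaustive search shows no assignment into 8 tape sides of capacity 37 min exists — the minimum is 9.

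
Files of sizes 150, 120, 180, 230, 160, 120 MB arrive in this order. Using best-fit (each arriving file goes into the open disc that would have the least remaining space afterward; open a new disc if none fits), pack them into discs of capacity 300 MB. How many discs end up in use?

  150 → disc 1 (new)  [load 150/300]
  120 → disc 1  [load 270/300]
  180 → disc 2 (new)  [load 180/300]
  230 → disc 3 (new)  [load 230/300]
  160 → disc 4 (new)  [load 160/300]
  120 → disc 2  [load 300/300]
4 discs opened.

4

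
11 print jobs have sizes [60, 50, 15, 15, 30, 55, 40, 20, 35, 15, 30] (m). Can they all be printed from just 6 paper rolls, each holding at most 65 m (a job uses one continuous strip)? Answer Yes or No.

Yes

A valid assignment using 6 paper rolls:
  roll 1: 60 = 60
  roll 2: 55 = 55
  roll 3: 50 + 15 = 65
  roll 4: 40 + 20 = 60
  roll 5: 35 + 30 = 65
  roll 6: 30 + 15 + 15 = 60
Every load is within 65 m, so 6 paper rolls suffice.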